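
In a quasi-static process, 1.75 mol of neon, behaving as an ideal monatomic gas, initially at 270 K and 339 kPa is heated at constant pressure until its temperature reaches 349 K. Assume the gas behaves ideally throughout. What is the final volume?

15.0 L

V₁ = nRT₁/P₁ = 1.75×8.314×270/339 = 11.6 L.
Isobaric: P stays 339 kPa; V/T = const ⇒ T₂ = 349 K, V₂ = 15.0 L.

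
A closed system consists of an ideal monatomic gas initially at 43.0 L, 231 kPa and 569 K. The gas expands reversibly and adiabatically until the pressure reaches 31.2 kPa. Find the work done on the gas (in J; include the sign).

-8210 J

n = P₁V₁/(RT₁) = 231×43.0/(8.314×569) = 2.10 mol.
Adiabatic: T₂/T₁ = (P₂/P₁)^((γ−1)/γ) ⇒ T₂ = 569×(0.135)^0.400 = 255 K; V₂ = 143 L.
ΔU = nCvΔT = 2.10×12.5×(255−569) = -8210 J.
Q = 0 for an adiabatic process, so W = −ΔU = 8210 J.
Work done on the gas = −W_by = -8210 J.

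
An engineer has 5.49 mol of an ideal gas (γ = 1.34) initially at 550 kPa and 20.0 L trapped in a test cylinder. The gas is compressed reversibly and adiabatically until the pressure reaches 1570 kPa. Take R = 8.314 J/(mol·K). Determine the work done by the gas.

T₁ = P₁V₁/(nR) = 550×20.0/(5.49×8.314) = 241 K.
Adiabatic: T₂/T₁ = (P₂/P₁)^((γ−1)/γ) ⇒ T₂ = 241×(2.85)^0.254 = 314 K; V₂ = 9.14 L.
ΔU = nCvΔT = 5.49×24.5×(314−241) = 9870 J.
Q = 0 for an adiabatic process, so W = −ΔU = -9870 J.

-9870 J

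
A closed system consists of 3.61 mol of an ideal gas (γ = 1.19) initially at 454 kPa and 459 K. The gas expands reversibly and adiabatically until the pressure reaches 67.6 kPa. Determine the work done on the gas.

V₁ = nRT₁/P₁ = 3.61×8.314×459/454 = 30.3 L.
Adiabatic: T₂/T₁ = (P₂/P₁)^((γ−1)/γ) ⇒ T₂ = 459×(0.149)^0.160 = 339 K; V₂ = 150 L.
ΔU = nCvΔT = 3.61×43.8×(339−459) = -19000 J.
Q = 0 for an adiabatic process, so W = −ΔU = 19000 J.
Work done on the gas = −W_by = -19000 J.

-19000 J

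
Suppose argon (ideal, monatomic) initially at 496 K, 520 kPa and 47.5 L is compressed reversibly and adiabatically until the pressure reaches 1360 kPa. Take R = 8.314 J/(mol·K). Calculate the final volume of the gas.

26.7 L

Adiabatic: T₂/T₁ = (P₂/P₁)^((γ−1)/γ) ⇒ T₂ = 496×(2.62)^0.400 = 729 K; V₂ = 26.7 L.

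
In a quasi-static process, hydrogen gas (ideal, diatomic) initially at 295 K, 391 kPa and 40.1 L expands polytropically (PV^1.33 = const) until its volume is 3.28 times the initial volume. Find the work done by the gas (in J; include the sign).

n = P₁V₁/(RT₁) = 391×40.1/(8.314×295) = 6.39 mol.
Polytropic n=1.33: T₂ = T₁(V₁/V₂)^(n−1) = 295×(0.305)^0.33 = 199 K; P₂ = P₁(V₁/V₂)^n = 80.5 kPa.
W = (P₁V₁−P₂V₂)/(n−1) = (391×40.1−80.5×132)/0.33 = 15400 J.

15400 J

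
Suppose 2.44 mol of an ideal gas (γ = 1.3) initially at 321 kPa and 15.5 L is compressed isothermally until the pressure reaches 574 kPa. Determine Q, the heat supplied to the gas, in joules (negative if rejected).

T₁ = P₁V₁/(nR) = 321×15.5/(2.44×8.314) = 245 K.
Isothermal: T stays 245 K; PV = const ⇒ V₂ = 8.67 L, P₂ = 574 kPa.
ΔU = 0 (ideal gas, T constant).
W = nRT ln(V₂/V₁) = 2.44×8.314×245×ln(0.559) = -2890 J.
Q = ΔU + W = -2890 J.

-2890 J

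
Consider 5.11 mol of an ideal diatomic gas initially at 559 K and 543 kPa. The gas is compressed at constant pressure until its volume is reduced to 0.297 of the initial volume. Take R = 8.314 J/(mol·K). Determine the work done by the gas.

V₁ = nRT₁/P₁ = 5.11×8.314×559/543 = 43.7 L.
Isobaric: P stays 543 kPa; V/T = const ⇒ T₂ = 166 K, V₂ = 13.0 L.
W = PΔV = 543×(13.0−43.7) kPa·L = -16700 J.

-16700 J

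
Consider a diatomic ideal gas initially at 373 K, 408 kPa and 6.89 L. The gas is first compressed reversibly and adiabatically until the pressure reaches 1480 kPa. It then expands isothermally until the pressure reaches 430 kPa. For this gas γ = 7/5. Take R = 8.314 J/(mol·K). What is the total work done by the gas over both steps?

n = P₁V₁/(RT₁) = 408×6.89/(8.314×373) = 0.906 mol.
Step 1 — Adiabatic: T₂/T₁ = (P₂/P₁)^((γ−1)/γ) ⇒ T₂ = 373×(3.63)^0.286 = 539 K; V₂ = 2.74 L.
ΔU = nCvΔT = 0.906×20.8×(539−373) = 3130 J.
Q = 0 for an adiabatic process, so W = −ΔU = -3130 J.
State after step 1: P = 1480 kPa, V = 2.74 L, T = 539 K.
Step 2 — Isothermal: T stays 539 K; PV = const ⇒ V₂ = 9.45 L, P₂ = 430 kPa.
ΔU = 0 (ideal gas, T constant).
W = nRT ln(V₂/V₁) = 0.906×8.314×539×ln(3.44) = 5020 J.
Q = ΔU + W = 5020 J.
Net over both steps: W = 1890 J, Q = 5020 J, ΔU = 3130 J.

1890 J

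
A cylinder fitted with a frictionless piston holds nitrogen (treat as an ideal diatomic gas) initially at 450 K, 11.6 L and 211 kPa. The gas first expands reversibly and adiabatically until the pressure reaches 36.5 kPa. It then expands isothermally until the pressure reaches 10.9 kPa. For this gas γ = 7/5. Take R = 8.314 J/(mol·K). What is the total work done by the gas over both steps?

4200 J

n = P₁V₁/(RT₁) = 211×11.6/(8.314×450) = 0.654 mol.
Step 1 — Adiabatic: T₂/T₁ = (P₂/P₁)^((γ−1)/γ) ⇒ T₂ = 450×(0.173)^0.286 = 273 K; V₂ = 40.6 L.
ΔU = nCvΔT = 0.654×20.8×(273−450) = -2410 J.
Q = 0 for an adiabatic process, so W = −ΔU = 2410 J.
State after step 1: P = 36.5 kPa, V = 40.6 L, T = 273 K.
Step 2 — Isothermal: T stays 273 K; PV = const ⇒ V₂ = 136 L, P₂ = 10.9 kPa.
ΔU = 0 (ideal gas, T constant).
W = nRT ln(V₂/V₁) = 0.654×8.314×273×ln(3.35) = 1790 J.
Q = ΔU + W = 1790 J.
Net over both steps: W = 4200 J, Q = 1790 J, ΔU = -2410 J.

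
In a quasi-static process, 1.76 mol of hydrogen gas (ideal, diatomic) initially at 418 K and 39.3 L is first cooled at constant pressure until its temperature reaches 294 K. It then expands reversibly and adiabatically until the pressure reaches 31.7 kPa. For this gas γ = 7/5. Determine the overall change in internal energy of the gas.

-8470 J

P₁ = nRT₁/V₁ = 1.76×8.314×418/39.3 = 156 kPa.
Step 1 — Isobaric: P stays 156 kPa; V/T = const ⇒ T₂ = 294 K, V₂ = 27.6 L.
W = PΔV = 156×(27.6−39.3) kPa·L = -1810 J.
ΔU = nCvΔT = 1.76×20.8×(294−418) = -4540 J.
Q = ΔU + W = nCpΔT = -6350 J.
State after step 1: P = 156 kPa, V = 27.6 L, T = 294 K.
Step 2 — Adiabatic: T₂/T₁ = (P₂/P₁)^((γ−1)/γ) ⇒ T₂ = 294×(0.204)^0.286 = 187 K; V₂ = 86.1 L.
ΔU = nCvΔT = 1.76×20.8×(187−294) = -3930 J.
Q = 0 for an adiabatic process, so W = −ΔU = 3930 J.
Net over both steps: W = 2110 J, Q = -6350 J, ΔU = -8470 J.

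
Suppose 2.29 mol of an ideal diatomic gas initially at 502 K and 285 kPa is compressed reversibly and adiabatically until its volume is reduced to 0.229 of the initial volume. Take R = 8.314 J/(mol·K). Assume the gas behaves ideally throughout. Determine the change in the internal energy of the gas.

V₁ = nRT₁/P₁ = 2.29×8.314×502/285 = 33.5 L.
Adiabatic: TV^(γ−1) = const ⇒ T₂ = 502×(4.37)^0.400 = 905 K; PV^γ = const ⇒ P₂ = 2240 kPa.
For an ideal gas ΔU = nCvΔT with Cv = (5/2)R = 20.8 J/(mol·K).
ΔU = 2.29×20.8×(905−502) = 19200 J.

19200 J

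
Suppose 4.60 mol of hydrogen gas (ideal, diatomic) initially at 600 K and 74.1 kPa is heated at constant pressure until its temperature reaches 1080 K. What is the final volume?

557 L

V₁ = nRT₁/P₁ = 4.60×8.314×600/74.1 = 310 L.
Isobaric: P stays 74.1 kPa; V/T = const ⇒ T₂ = 1080 K, V₂ = 557 L.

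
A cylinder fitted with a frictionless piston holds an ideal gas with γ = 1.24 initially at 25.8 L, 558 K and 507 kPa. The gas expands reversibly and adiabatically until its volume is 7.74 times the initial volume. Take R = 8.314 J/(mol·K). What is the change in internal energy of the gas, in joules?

n = P₁V₁/(RT₁) = 507×25.8/(8.314×558) = 2.82 mol.
Adiabatic: TV^(γ−1) = const ⇒ T₂ = 558×(0.129)^0.240 = 341 K; PV^γ = const ⇒ P₂ = 40.1 kPa.
For an ideal gas ΔU = nCvΔT with Cv = R/(γ−1) = 34.6 J/(mol·K).
ΔU = 2.82×34.6×(341−558) = -21200 J.

-21200 J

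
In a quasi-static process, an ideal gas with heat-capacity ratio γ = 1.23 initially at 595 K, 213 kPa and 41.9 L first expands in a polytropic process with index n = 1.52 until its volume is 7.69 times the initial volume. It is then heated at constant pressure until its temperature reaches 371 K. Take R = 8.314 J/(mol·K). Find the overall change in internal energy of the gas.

n = P₁V₁/(RT₁) = 213×41.9/(8.314×595) = 1.80 mol.
Step 1 — Polytropic n=1.52: T₂ = T₁(V₁/V₂)^(n−1) = 595×(0.130)^0.52 = 206 K; P₂ = P₁(V₁/V₂)^n = 9.59 kPa.
W = (P₁V₁−P₂V₂)/(n−1) = (213×41.9−9.59×322)/0.52 = 11200 J.
ΔU = nCvΔT = 1.80×36.1×(206−595) = -25400 J.
Q = ΔU + W = -14100 J.
State after step 1: P = 9.59 kPa, V = 322 L, T = 206 K.
Step 2 — Isobaric: P stays 9.59 kPa; V/T = const ⇒ T₂ = 371 K, V₂ = 580 L.
W = PΔV = 9.59×(580−322) kPa·L = 2480 J.
ΔU = nCvΔT = 1.80×36.1×(371−206) = 10800 J.
Q = ΔU + W = nCpΔT = 13200 J.
Net over both steps: W = 13700 J, Q = -912 J, ΔU = -14600 J.

-14600 J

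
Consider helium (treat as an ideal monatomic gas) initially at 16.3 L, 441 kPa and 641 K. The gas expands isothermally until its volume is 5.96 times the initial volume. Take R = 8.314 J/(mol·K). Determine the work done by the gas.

n = P₁V₁/(RT₁) = 441×16.3/(8.314×641) = 1.35 mol.
Isothermal: T stays 641 K; PV = const ⇒ V₂ = 97.1 L, P₂ = 74.0 kPa.
W = nRT ln(V₂/V₁) = 1.35×8.314×641×ln(5.96) = 12800 J.

12800 J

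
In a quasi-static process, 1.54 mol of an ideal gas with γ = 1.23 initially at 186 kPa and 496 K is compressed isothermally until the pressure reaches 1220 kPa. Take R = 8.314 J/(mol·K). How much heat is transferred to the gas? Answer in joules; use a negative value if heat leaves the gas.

-11900 J

V₁ = nRT₁/P₁ = 1.54×8.314×496/186 = 34.1 L.
Isothermal: T stays 496 K; PV = const ⇒ V₂ = 5.21 L, P₂ = 1220 kPa.
ΔU = 0 (ideal gas, T constant).
W = nRT ln(V₂/V₁) = 1.54×8.314×496×ln(0.152) = -11900 J.
Q = ΔU + W = -11900 J.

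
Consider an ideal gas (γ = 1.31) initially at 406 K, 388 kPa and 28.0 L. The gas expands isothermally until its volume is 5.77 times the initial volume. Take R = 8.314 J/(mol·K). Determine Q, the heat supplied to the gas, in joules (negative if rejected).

19000 J

n = P₁V₁/(RT₁) = 388×28.0/(8.314×406) = 3.22 mol.
Isothermal: T stays 406 K; PV = const ⇒ V₂ = 162 L, P₂ = 67.2 kPa.
ΔU = 0 (ideal gas, T constant).
W = nRT ln(V₂/V₁) = 3.22×8.314×406×ln(5.77) = 19000 J.
Q = ΔU + W = 19000 J.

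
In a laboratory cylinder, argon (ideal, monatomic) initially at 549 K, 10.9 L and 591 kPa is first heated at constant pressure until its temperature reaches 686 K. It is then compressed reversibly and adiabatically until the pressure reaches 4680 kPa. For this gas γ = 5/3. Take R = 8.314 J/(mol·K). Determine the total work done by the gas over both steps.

-13900 J

n = P₁V₁/(RT₁) = 591×10.9/(8.314×549) = 1.41 mol.
Step 1 — Isobaric: P stays 591 kPa; V/T = const ⇒ T₂ = 686 K, V₂ = 13.6 L.
W = PΔV = 591×(13.6−10.9) kPa·L = 1610 J.
ΔU = nCvΔT = 1.41×12.5×(686−549) = 2410 J.
Q = ΔU + W = nCpΔT = 4020 J.
State after step 1: P = 591 kPa, V = 13.6 L, T = 686 K.
Step 2 — Adiabatic: T₂/T₁ = (P₂/P₁)^((γ−1)/γ) ⇒ T₂ = 686×(7.92)^0.400 = 1570 K; V₂ = 3.94 L.
ΔU = nCvΔT = 1.41×12.5×(1570−686) = 15600 J.
Q = 0 for an adiabatic process, so W = −ΔU = -15600 J.
Net over both steps: W = -13900 J, Q = 4020 J, ΔU = 18000 J.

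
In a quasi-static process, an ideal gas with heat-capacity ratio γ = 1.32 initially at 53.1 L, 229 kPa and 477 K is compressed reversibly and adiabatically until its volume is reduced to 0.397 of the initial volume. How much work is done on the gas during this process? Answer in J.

13100 J

n = P₁V₁/(RT₁) = 229×53.1/(8.314×477) = 3.07 mol.
Adiabatic: TV^(γ−1) = const ⇒ T₂ = 477×(2.52)^0.320 = 641 K; PV^γ = const ⇒ P₂ = 775 kPa.
ΔU = nCvΔT = 3.07×26.0×(641−477) = 13100 J.
Q = 0 for an adiabatic process, so W = −ΔU = -13100 J.
Work done on the gas = −W_by = 13100 J.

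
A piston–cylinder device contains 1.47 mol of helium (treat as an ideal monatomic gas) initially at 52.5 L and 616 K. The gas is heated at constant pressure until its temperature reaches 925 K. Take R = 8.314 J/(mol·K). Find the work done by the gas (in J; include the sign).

3780 J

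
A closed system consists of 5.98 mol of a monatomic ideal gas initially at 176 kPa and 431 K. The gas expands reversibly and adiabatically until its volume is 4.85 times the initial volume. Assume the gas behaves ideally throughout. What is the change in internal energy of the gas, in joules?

-20900 J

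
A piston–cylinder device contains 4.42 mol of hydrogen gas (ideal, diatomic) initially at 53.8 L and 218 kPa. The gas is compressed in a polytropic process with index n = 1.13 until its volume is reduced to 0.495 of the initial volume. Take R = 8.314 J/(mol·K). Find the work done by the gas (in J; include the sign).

T₁ = P₁V₁/(nR) = 218×53.8/(4.42×8.314) = 319 K.
Polytropic n=1.13: T₂ = T₁(V₁/V₂)^(n−1) = 319×(2.02)^0.13 = 350 K; P₂ = P₁(V₁/V₂)^n = 483 kPa.
W = (P₁V₁−P₂V₂)/(n−1) = (218×53.8−483×26.6)/0.13 = -8640 J.

-8640 J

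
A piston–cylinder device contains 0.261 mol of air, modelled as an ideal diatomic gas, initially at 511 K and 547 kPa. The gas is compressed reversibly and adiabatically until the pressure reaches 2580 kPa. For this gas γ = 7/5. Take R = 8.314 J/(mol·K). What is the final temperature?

V₁ = nRT₁/P₁ = 0.261×8.314×511/547 = 2.03 L.
Adiabatic: T₂/T₁ = (P₂/P₁)^((γ−1)/γ) ⇒ T₂ = 511×(4.72)^0.286 = 796 K; V₂ = 0.669 L.

796 K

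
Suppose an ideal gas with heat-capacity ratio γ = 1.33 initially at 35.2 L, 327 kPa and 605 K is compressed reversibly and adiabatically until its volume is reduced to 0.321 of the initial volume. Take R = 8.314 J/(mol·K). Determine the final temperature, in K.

880 K

Adiabatic: TV^(γ−1) = const ⇒ T₂ = 605×(3.12)^0.330 = 880 K; PV^γ = const ⇒ P₂ = 1480 kPa.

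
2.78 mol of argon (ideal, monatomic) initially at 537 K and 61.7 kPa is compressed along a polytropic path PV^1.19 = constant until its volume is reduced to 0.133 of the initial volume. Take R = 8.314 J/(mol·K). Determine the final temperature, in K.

V₁ = nRT₁/P₁ = 2.78×8.314×537/61.7 = 201 L.
Polytropic n=1.19: T₂ = T₁(V₁/V₂)^(n−1) = 537×(7.52)^0.19 = 788 K; P₂ = P₁(V₁/V₂)^n = 681 kPa.

788 K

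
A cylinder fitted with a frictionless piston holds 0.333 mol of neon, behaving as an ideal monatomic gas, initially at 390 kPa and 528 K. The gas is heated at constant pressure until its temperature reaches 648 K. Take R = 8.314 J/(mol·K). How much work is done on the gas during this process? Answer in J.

-332 J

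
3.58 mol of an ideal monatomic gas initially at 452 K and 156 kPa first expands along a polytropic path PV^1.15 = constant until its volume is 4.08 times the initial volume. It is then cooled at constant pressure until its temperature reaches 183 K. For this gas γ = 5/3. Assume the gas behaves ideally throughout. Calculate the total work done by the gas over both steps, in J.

11600 J

V₁ = nRT₁/P₁ = 3.58×8.314×452/156 = 86.2 L.
Step 1 — Polytropic n=1.15: T₂ = T₁(V₁/V₂)^(n−1) = 452×(0.245)^0.15 = 366 K; P₂ = P₁(V₁/V₂)^n = 31.0 kPa.
W = (P₁V₁−P₂V₂)/(n−1) = (156×86.2−31.0×352)/0.15 = 17100 J.
ΔU = nCvΔT = 3.58×12.5×(366−452) = -3840 J.
Q = ΔU + W = 13200 J.
State after step 1: P = 31.0 kPa, V = 352 L, T = 366 K.
Step 2 — Isobaric: P stays 31.0 kPa; V/T = const ⇒ T₂ = 183 K, V₂ = 176 L.
W = PΔV = 31.0×(176−352) kPa·L = -5450 J.
ΔU = nCvΔT = 3.58×12.5×(183−366) = -8170 J.
Q = ΔU + W = nCpΔT = -13600 J.
Net over both steps: W = 11600 J, Q = -403 J, ΔU = -12000 J.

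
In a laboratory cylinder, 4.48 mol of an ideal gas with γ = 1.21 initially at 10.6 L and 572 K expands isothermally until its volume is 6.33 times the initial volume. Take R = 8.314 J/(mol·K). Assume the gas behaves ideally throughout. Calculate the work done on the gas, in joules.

-39300 J

P₁ = nRT₁/V₁ = 4.48×8.314×572/10.6 = 2010 kPa.
Isothermal: T stays 572 K; PV = const ⇒ V₂ = 67.1 L, P₂ = 318 kPa.
W = nRT ln(V₂/V₁) = 4.48×8.314×572×ln(6.33) = 39300 J.
Work done on the gas = −W_by = -39300 J.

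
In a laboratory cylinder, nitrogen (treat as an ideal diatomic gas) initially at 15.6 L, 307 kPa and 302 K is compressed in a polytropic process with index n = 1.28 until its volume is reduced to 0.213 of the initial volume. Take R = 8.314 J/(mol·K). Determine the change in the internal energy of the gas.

n = P₁V₁/(RT₁) = 307×15.6/(8.314×302) = 1.91 mol.
Polytropic n=1.28: T₂ = T₁(V₁/V₂)^(n−1) = 302×(4.69)^0.28 = 466 K; P₂ = P₁(V₁/V₂)^n = 2220 kPa.
For an ideal gas ΔU = nCvΔT with Cv = (5/2)R = 20.8 J/(mol·K).
ΔU = 1.91×20.8×(466−302) = 6490 J.

6490 J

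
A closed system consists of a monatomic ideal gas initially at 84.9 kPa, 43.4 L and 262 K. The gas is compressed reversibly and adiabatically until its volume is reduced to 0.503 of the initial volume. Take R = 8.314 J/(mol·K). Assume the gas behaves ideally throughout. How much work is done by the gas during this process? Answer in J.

-3210 J

n = P₁V₁/(RT₁) = 84.9×43.4/(8.314×262) = 1.69 mol.
Adiabatic: TV^(γ−1) = const ⇒ T₂ = 262×(1.99)^0.667 = 414 K; PV^γ = const ⇒ P₂ = 267 kPa.
ΔU = nCvΔT = 1.69×12.5×(414−262) = 3210 J.
Q = 0 for an adiabatic process, so W = −ΔU = -3210 J.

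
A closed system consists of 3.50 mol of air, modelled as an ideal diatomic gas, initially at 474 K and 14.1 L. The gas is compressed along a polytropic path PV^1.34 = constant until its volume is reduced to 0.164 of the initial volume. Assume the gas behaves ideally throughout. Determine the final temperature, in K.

876 K

P₁ = nRT₁/V₁ = 3.50×8.314×474/14.1 = 978 kPa.
Polytropic n=1.34: T₂ = T₁(V₁/V₂)^(n−1) = 474×(6.10)^0.34 = 876 K; P₂ = P₁(V₁/V₂)^n = 11000 kPa.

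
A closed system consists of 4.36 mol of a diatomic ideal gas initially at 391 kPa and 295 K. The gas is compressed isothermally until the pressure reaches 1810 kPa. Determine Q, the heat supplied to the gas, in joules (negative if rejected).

-16400 J

V₁ = nRT₁/P₁ = 4.36×8.314×295/391 = 27.3 L.
Isothermal: T stays 295 K; PV = const ⇒ V₂ = 5.91 L, P₂ = 1810 kPa.
ΔU = 0 (ideal gas, T constant).
W = nRT ln(V₂/V₁) = 4.36×8.314×295×ln(0.216) = -16400 J.
Q = ΔU + W = -16400 J.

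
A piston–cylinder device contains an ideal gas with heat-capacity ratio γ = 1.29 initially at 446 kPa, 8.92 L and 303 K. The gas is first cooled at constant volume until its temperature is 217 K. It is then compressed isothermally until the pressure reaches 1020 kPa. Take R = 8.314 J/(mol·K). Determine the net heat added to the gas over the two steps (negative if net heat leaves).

n = P₁V₁/(RT₁) = 446×8.92/(8.314×303) = 1.58 mol.
Step 1 — Isochoric: V stays 8.92 L; P/T = const ⇒ T₂ = 217 K, P₂ = 319 kPa.
W = 0 (no volume change).
ΔU = nCvΔT = 1.58×28.7×(217−303) = -3890 J.
Q = ΔU = -3890 J.
State after step 1: P = 319 kPa, V = 8.92 L, T = 217 K.
Step 2 — Isothermal: T stays 217 K; PV = const ⇒ V₂ = 2.79 L, P₂ = 1020 kPa.
ΔU = 0 (ideal gas, T constant).
W = nRT ln(V₂/V₁) = 1.58×8.314×217×ln(0.313) = -3310 J.
Q = ΔU + W = -3310 J.
Net over both steps: W = -3310 J, Q = -7200 J, ΔU = -3890 J.

-7200 J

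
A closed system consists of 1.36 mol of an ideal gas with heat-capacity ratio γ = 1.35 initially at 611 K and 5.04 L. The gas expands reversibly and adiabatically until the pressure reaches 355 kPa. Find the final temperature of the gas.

P₁ = nRT₁/V₁ = 1.36×8.314×611/5.04 = 1370 kPa.
Adiabatic: T₂/T₁ = (P₂/P₁)^((γ−1)/γ) ⇒ T₂ = 611×(0.259)^0.259 = 430 K; V₂ = 13.7 L.

430 K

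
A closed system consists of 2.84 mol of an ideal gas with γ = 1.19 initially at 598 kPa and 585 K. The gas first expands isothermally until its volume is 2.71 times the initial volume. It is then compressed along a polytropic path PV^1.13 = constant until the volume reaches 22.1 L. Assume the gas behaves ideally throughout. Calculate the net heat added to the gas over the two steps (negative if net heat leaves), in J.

V₁ = nRT₁/P₁ = 2.84×8.314×585/598 = 23.1 L.
Step 1 — Isothermal: T stays 585 K; PV = const ⇒ V₂ = 62.6 L, P₂ = 221 kPa.
ΔU = 0 (ideal gas, T constant).
W = nRT ln(V₂/V₁) = 2.84×8.314×585×ln(2.71) = 13800 J.
Q = ΔU + W = 13800 J.
State after step 1: P = 221 kPa, V = 62.6 L, T = 585 K.
Step 2 — Polytropic n=1.13: T₂ = T₁(V₁/V₂)^(n−1) = 585×(2.83)^0.13 = 670 K; P₂ = P₁(V₁/V₂)^n = 716 kPa.
W = (P₁V₁−P₂V₂)/(n−1) = (221×62.6−716×22.1)/0.13 = -15400 J.
ΔU = nCvΔT = 2.84×43.8×(670−585) = 10500 J.
Q = ΔU + W = -4860 J.
Net over both steps: W = -1630 J, Q = 8910 J, ΔU = 10500 J.

8910 J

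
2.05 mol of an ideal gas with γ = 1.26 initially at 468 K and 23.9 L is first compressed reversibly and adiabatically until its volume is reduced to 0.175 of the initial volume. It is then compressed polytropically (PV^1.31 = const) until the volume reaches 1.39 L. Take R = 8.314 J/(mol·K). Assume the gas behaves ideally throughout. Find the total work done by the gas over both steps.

P₁ = nRT₁/V₁ = 2.05×8.314×468/23.9 = 334 kPa.
Step 1 — Adiabatic: TV^(γ−1) = const ⇒ T₂ = 468×(5.71)^0.260 = 736 K; PV^γ = const ⇒ P₂ = 3000 kPa.
ΔU = nCvΔT = 2.05×32.0×(736−468) = 17600 J.
Q = 0 for an adiabatic process, so W = −ΔU = -17600 J.
State after step 1: P = 3000 kPa, V = 4.18 L, T = 736 K.
Step 2 — Polytropic n=1.31: T₂ = T₁(V₁/V₂)^(n−1) = 736×(3.01)^0.31 = 1040 K; P₂ = P₁(V₁/V₂)^n = 12700 kPa.
W = (P₁V₁−P₂V₂)/(n−1) = (3000×4.18−12700×1.39)/0.31 = -16500 J.
ΔU = nCvΔT = 2.05×32.0×(1040−736) = 19600 J.
Q = ΔU + W = 3170 J.
Net over both steps: W = -34100 J, Q = 3170 J, ΔU = 37200 J.

-34100 J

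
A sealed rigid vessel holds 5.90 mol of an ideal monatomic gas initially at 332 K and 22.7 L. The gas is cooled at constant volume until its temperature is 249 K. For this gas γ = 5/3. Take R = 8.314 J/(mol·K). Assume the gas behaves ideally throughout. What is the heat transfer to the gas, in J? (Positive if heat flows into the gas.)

-6110 J

P₁ = nRT₁/V₁ = 5.90×8.314×332/22.7 = 717 kPa.
Isochoric: V stays 22.7 L; P/T = const ⇒ T₂ = 249 K, P₂ = 538 kPa.
W = 0 (no volume change).
ΔU = nCvΔT = 5.90×12.5×(249−332) = -6110 J.
Q = ΔU = -6110 J.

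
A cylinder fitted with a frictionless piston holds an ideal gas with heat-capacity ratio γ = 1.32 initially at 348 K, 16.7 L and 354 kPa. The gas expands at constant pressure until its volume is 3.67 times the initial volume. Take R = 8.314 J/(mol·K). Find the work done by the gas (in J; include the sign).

15800 J

n = P₁V₁/(RT₁) = 354×16.7/(8.314×348) = 2.04 mol.
Isobaric: P stays 354 kPa; V/T = const ⇒ T₂ = 1280 K, V₂ = 61.3 L.
W = PΔV = 354×(61.3−16.7) kPa·L = 15800 J.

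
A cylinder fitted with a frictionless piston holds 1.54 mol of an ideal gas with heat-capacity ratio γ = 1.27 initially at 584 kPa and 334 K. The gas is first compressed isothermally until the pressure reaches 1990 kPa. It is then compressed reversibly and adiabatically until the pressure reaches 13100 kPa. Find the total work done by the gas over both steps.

V₁ = nRT₁/P₁ = 1.54×8.314×334/584 = 7.32 L.
Step 1 — Isothermal: T stays 334 K; PV = const ⇒ V₂ = 2.15 L, P₂ = 1990 kPa.
ΔU = 0 (ideal gas, T constant).
W = nRT ln(V₂/V₁) = 1.54×8.314×334×ln(0.293) = -5240 J.
Q = ΔU + W = -5240 J.
State after step 1: P = 1990 kPa, V = 2.15 L, T = 334 K.
Step 2 — Adiabatic: T₂/T₁ = (P₂/P₁)^((γ−1)/γ) ⇒ T₂ = 334×(6.58)^0.213 = 499 K; V₂ = 0.487 L.
ΔU = nCvΔT = 1.54×30.8×(499−334) = 7800 J.
Q = 0 for an adiabatic process, so W = −ΔU = -7800 J.
Net over both steps: W = -13000 J, Q = -5240 J, ΔU = 7800 J.

-13000 J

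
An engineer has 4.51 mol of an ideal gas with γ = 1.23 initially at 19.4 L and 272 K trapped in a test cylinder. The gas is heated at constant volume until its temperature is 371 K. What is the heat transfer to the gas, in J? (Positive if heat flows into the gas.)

P₁ = nRT₁/V₁ = 4.51×8.314×272/19.4 = 526 kPa.
Isochoric: V stays 19.4 L; P/T = const ⇒ T₂ = 371 K, P₂ = 717 kPa.
W = 0 (no volume change).
ΔU = nCvΔT = 4.51×36.1×(371−272) = 16100 J.
Q = ΔU = 16100 J.

16100 J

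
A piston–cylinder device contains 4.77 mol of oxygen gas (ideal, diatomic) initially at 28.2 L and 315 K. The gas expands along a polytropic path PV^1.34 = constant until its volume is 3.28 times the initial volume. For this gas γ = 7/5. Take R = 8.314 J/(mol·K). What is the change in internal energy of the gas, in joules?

-10400 J

P₁ = nRT₁/V₁ = 4.77×8.314×315/28.2 = 443 kPa.
Polytropic n=1.34: T₂ = T₁(V₁/V₂)^(n−1) = 315×(0.305)^0.34 = 210 K; P₂ = P₁(V₁/V₂)^n = 90.2 kPa.
For an ideal gas ΔU = nCvΔT with Cv = (5/2)R = 20.8 J/(mol·K).
ΔU = 4.77×20.8×(210−315) = -10400 J.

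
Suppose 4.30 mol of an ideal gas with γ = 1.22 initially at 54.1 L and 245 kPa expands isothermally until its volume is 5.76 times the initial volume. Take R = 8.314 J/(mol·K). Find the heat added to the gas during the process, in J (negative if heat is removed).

T₁ = P₁V₁/(nR) = 245×54.1/(4.30×8.314) = 371 K.
Isothermal: T stays 371 K; PV = const ⇒ V₂ = 312 L, P₂ = 42.5 kPa.
ΔU = 0 (ideal gas, T constant).
W = nRT ln(V₂/V₁) = 4.30×8.314×371×ln(5.76) = 23200 J.
Q = ΔU + W = 23200 J.

23200 J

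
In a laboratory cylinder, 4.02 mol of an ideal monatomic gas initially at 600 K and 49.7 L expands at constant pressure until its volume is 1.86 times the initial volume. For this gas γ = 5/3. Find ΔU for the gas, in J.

25900 J

P₁ = nRT₁/V₁ = 4.02×8.314×600/49.7 = 403 kPa.
Isobaric: P stays 403 kPa; V/T = const ⇒ T₂ = 1120 K, V₂ = 92.4 L.
For an ideal gas ΔU = nCvΔT with Cv = (3/2)R = 12.5 J/(mol·K).
ΔU = 4.02×12.5×(1120−600) = 25900 J.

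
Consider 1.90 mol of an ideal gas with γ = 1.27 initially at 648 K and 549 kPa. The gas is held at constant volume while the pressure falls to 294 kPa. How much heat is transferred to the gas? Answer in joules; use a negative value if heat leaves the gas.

V₁ = nRT₁/P₁ = 1.90×8.314×648/549 = 18.6 L.
Isochoric: V stays 18.6 L; P/T = const ⇒ T₂ = 347 K, P₂ = 294 kPa.
W = 0 (no volume change).
ΔU = nCvΔT = 1.90×30.8×(347−648) = -17600 J.
Q = ΔU = -17600 J.

-17600 J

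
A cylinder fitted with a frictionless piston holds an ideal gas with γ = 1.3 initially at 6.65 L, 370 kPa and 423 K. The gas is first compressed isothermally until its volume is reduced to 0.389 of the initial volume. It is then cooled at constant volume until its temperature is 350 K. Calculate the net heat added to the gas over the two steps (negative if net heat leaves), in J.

-3740 J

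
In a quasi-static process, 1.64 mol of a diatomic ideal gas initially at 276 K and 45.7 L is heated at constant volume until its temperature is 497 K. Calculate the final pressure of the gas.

148 kPa

P₁ = nRT₁/V₁ = 1.64×8.314×276/45.7 = 82.3 kPa.
Isochoric: V stays 45.7 L; P/T = const ⇒ T₂ = 497 K, P₂ = 148 kPa.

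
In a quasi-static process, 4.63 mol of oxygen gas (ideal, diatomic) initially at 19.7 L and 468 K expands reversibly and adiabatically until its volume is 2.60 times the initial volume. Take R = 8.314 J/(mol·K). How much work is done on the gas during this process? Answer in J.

P₁ = nRT₁/V₁ = 4.63×8.314×468/19.7 = 914 kPa.
Adiabatic: TV^(γ−1) = const ⇒ T₂ = 468×(0.385)^0.400 = 319 K; PV^γ = const ⇒ P₂ = 240 kPa.
ΔU = nCvΔT = 4.63×20.8×(319−468) = -14300 J.
Q = 0 for an adiabatic process, so W = −ΔU = 14300 J.
Work done on the gas = −W_by = -14300 J.

-14300 J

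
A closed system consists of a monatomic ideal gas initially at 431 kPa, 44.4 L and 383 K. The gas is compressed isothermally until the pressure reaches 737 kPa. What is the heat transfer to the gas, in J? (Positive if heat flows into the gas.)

n = P₁V₁/(RT₁) = 431×44.4/(8.314×383) = 6.01 mol.
Isothermal: T stays 383 K; PV = const ⇒ V₂ = 26.0 L, P₂ = 737 kPa.
ΔU = 0 (ideal gas, T constant).
W = nRT ln(V₂/V₁) = 6.01×8.314×383×ln(0.585) = -10300 J.
Q = ΔU + W = -10300 J.

-10300 J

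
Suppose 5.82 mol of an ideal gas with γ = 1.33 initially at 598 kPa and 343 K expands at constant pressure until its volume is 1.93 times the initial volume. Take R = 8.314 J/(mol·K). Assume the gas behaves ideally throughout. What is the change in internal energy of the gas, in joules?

46800 J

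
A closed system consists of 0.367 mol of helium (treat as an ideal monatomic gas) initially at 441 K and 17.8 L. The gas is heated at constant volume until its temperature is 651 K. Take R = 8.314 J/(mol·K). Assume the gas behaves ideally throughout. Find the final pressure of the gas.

P₁ = nRT₁/V₁ = 0.367×8.314×441/17.8 = 75.6 kPa.
Isochoric: V stays 17.8 L; P/T = const ⇒ T₂ = 651 K, P₂ = 112 kPa.

112 kPa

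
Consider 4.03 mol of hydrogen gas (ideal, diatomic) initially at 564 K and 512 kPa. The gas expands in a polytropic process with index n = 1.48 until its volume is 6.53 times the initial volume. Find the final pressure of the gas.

V₁ = nRT₁/P₁ = 4.03×8.314×564/512 = 36.9 L.
Polytropic n=1.48: T₂ = T₁(V₁/V₂)^(n−1) = 564×(0.153)^0.48 = 229 K; P₂ = P₁(V₁/V₂)^n = 31.9 kPa.

31.9 kPa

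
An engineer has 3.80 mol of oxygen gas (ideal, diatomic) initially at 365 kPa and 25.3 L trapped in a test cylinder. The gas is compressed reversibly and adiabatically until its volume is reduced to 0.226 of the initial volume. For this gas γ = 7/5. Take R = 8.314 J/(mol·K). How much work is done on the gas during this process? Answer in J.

18800 J

T₁ = P₁V₁/(nR) = 365×25.3/(3.80×8.314) = 292 K.
Adiabatic: TV^(γ−1) = const ⇒ T₂ = 292×(4.42)^0.400 = 530 K; PV^γ = const ⇒ P₂ = 2930 kPa.
ΔU = nCvΔT = 3.80×20.8×(530−292) = 18800 J.
Q = 0 for an adiabatic process, so W = −ΔU = -18800 J.
Work done on the gas = −W_by = 18800 J.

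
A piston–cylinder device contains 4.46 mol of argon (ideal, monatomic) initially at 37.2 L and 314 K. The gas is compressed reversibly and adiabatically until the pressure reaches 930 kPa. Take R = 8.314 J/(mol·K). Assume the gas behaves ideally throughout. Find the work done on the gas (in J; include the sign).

P₁ = nRT₁/V₁ = 4.46×8.314×314/37.2 = 313 kPa.
Adiabatic: T₂/T₁ = (P₂/P₁)^((γ−1)/γ) ⇒ T₂ = 314×(2.97)^0.400 = 485 K; V₂ = 19.4 L.
ΔU = nCvΔT = 4.46×12.5×(485−314) = 9530 J.
Q = 0 for an adiabatic process, so W = −ΔU = -9530 J.
Work done on the gas = −W_by = 9530 J.

9530 J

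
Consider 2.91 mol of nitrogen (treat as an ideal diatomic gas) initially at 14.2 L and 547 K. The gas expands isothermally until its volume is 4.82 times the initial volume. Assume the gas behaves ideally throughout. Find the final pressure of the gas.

P₁ = nRT₁/V₁ = 2.91×8.314×547/14.2 = 932 kPa.
Isothermal: T stays 547 K; PV = const ⇒ V₂ = 68.4 L, P₂ = 193 kPa.

193 kPa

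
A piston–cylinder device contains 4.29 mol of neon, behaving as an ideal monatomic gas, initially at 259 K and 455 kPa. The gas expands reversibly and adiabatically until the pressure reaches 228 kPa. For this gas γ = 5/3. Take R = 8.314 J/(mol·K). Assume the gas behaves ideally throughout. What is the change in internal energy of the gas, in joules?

-3350 J

V₁ = nRT₁/P₁ = 4.29×8.314×259/455 = 20.3 L.
Adiabatic: T₂/T₁ = (P₂/P₁)^((γ−1)/γ) ⇒ T₂ = 259×(0.501)^0.400 = 196 K; V₂ = 30.7 L.
For an ideal gas ΔU = nCvΔT with Cv = (3/2)R = 12.5 J/(mol·K).
ΔU = 4.29×12.5×(196−259) = -3350 J.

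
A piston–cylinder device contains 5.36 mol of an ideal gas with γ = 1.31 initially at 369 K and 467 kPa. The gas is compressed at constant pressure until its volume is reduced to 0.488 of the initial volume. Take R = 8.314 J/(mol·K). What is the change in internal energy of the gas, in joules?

V₁ = nRT₁/P₁ = 5.36×8.314×369/467 = 35.2 L.
Isobaric: P stays 467 kPa; V/T = const ⇒ T₂ = 180 K, V₂ = 17.2 L.
For an ideal gas ΔU = nCvΔT with Cv = R/(γ−1) = 26.8 J/(mol·K).
ΔU = 5.36×26.8×(180−369) = -27200 J.

-27200 J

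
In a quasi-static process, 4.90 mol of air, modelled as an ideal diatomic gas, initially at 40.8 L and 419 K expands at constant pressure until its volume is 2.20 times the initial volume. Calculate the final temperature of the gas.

922 K

P₁ = nRT₁/V₁ = 4.90×8.314×419/40.8 = 418 kPa.
Isobaric: P stays 418 kPa; V/T = const ⇒ T₂ = 922 K, V₂ = 89.8 L.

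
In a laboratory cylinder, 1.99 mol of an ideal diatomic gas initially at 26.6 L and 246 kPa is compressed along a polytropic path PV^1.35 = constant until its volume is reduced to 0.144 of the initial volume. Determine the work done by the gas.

-18100 J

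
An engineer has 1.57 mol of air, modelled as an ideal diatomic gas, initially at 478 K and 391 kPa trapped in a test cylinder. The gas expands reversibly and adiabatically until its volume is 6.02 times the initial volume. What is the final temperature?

V₁ = nRT₁/P₁ = 1.57×8.314×478/391 = 16.0 L.
Adiabatic: TV^(γ−1) = const ⇒ T₂ = 478×(0.166)^0.400 = 233 K; PV^γ = const ⇒ P₂ = 31.7 kPa.

233 K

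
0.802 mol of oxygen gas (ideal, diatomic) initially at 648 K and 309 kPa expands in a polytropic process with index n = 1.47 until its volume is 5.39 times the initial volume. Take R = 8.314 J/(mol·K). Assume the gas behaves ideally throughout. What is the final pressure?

V₁ = nRT₁/P₁ = 0.802×8.314×648/309 = 14.0 L.
Polytropic n=1.47: T₂ = T₁(V₁/V₂)^(n−1) = 648×(0.186)^0.47 = 294 K; P₂ = P₁(V₁/V₂)^n = 26.0 kPa.

26.0 kPa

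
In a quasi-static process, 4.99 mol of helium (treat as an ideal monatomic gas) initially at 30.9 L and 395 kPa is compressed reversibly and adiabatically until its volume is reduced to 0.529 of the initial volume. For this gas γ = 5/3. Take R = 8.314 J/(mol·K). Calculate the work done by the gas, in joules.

T₁ = P₁V₁/(nR) = 395×30.9/(4.99×8.314) = 294 K.
Adiabatic: TV^(γ−1) = const ⇒ T₂ = 294×(1.89)^0.667 = 450 K; PV^γ = const ⇒ P₂ = 1140 kPa.
ΔU = nCvΔT = 4.99×12.5×(450−294) = 9680 J.
Q = 0 for an adiabatic process, so W = −ΔU = -9680 J.

-9680 J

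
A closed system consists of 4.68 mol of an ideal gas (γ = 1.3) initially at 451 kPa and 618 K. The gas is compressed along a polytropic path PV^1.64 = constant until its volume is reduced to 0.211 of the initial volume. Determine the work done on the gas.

64100 J

V₁ = nRT₁/P₁ = 4.68×8.314×618/451 = 53.3 L.
Polytropic n=1.64: T₂ = T₁(V₁/V₂)^(n−1) = 618×(4.74)^0.64 = 1670 K; P₂ = P₁(V₁/V₂)^n = 5790 kPa.
W = (P₁V₁−P₂V₂)/(n−1) = (451×53.3−5790×11.2)/0.64 = -64100 J.
Work done on the gas = −W_by = 64100 J.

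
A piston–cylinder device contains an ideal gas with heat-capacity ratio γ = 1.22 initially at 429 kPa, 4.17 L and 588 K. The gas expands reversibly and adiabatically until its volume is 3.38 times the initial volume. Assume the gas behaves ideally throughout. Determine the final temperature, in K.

450 K

Adiabatic: TV^(γ−1) = const ⇒ T₂ = 588×(0.296)^0.220 = 450 K; PV^γ = const ⇒ P₂ = 97.1 kPa.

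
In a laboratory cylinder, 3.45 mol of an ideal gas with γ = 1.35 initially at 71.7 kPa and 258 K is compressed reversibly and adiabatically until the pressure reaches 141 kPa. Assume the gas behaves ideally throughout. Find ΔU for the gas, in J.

V₁ = nRT₁/P₁ = 3.45×8.314×258/71.7 = 103 L.
Adiabatic: T₂/T₁ = (P₂/P₁)^((γ−1)/γ) ⇒ T₂ = 258×(1.97)^0.259 = 307 K; V₂ = 62.5 L.
For an ideal gas ΔU = nCvΔT with Cv = R/(γ−1) = 23.8 J/(mol·K).
ΔU = 3.45×23.8×(307−258) = 4050 J.

4050 J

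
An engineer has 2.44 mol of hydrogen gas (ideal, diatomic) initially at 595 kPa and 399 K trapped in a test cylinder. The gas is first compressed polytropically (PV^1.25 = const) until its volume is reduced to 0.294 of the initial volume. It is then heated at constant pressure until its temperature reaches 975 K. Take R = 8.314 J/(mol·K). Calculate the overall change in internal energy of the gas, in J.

29200 J

V₁ = nRT₁/P₁ = 2.44×8.314×399/595 = 13.6 L.
Step 1 — Polytropic n=1.25: T₂ = T₁(V₁/V₂)^(n−1) = 399×(3.40)^0.25 = 542 K; P₂ = P₁(V₁/V₂)^n = 2750 kPa.
W = (P₁V₁−P₂V₂)/(n−1) = (595×13.6−2750×4.00)/0.25 = -11600 J.
ΔU = nCvΔT = 2.44×20.8×(542−399) = 7250 J.
Q = ΔU + W = -4350 J.
State after step 1: P = 2750 kPa, V = 4.00 L, T = 542 K.
Step 2 — Isobaric: P stays 2750 kPa; V/T = const ⇒ T₂ = 975 K, V₂ = 7.20 L.
W = PΔV = 2750×(7.20−4.00) kPa·L = 8790 J.
ΔU = nCvΔT = 2.44×20.8×(975−542) = 22000 J.
Q = ΔU + W = nCpΔT = 30800 J.
Net over both steps: W = -2810 J, Q = 26400 J, ΔU = 29200 J.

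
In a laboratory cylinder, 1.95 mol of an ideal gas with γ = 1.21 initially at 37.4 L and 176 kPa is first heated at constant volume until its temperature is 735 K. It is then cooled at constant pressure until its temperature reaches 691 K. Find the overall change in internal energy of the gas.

T₁ = P₁V₁/(nR) = 176×37.4/(1.95×8.314) = 406 K.
Step 1 — Isochoric: V stays 37.4 L; P/T = const ⇒ T₂ = 735 K, P₂ = 319 kPa.
W = 0 (no volume change).
ΔU = nCvΔT = 1.95×39.6×(735−406) = 25400 J.
Q = ΔU = 25400 J.
State after step 1: P = 319 kPa, V = 37.4 L, T = 735 K.
Step 2 — Isobaric: P stays 319 kPa; V/T = const ⇒ T₂ = 691 K, V₂ = 35.2 L.
W = PΔV = 319×(35.2−37.4) kPa·L = -713 J.
ΔU = nCvΔT = 1.95×39.6×(691−735) = -3400 J.
Q = ΔU + W = nCpΔT = -4110 J.
Net over both steps: W = -713 J, Q = 21300 J, ΔU = 22000 J.

22000 J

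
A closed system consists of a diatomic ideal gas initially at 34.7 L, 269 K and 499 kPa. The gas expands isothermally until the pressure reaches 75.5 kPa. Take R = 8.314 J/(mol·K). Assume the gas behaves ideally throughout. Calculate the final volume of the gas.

229 L

Isothermal: T stays 269 K; PV = const ⇒ V₂ = 229 L, P₂ = 75.5 kPa.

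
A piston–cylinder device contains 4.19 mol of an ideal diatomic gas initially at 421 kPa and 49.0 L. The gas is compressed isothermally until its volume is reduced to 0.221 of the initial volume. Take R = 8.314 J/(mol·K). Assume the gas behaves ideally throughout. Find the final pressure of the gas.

1900 kPa

T₁ = P₁V₁/(nR) = 421×49.0/(4.19×8.314) = 592 K.
Isothermal: T stays 592 K; PV = const ⇒ V₂ = 10.8 L, P₂ = 1900 kPa.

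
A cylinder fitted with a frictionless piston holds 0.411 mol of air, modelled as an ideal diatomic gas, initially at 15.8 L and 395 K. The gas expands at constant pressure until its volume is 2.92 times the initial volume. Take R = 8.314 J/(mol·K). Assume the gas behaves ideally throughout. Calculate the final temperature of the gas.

1150 K

P₁ = nRT₁/V₁ = 0.411×8.314×395/15.8 = 85.4 kPa.
Isobaric: P stays 85.4 kPa; V/T = const ⇒ T₂ = 1150 K, V₂ = 46.1 L.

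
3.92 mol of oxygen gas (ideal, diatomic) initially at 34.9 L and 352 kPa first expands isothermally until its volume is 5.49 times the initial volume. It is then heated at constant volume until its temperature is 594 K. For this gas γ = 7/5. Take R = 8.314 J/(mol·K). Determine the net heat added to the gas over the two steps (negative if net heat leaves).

T₁ = P₁V₁/(nR) = 352×34.9/(3.92×8.314) = 377 K.
Step 1 — Isothermal: T stays 377 K; PV = const ⇒ V₂ = 192 L, P₂ = 64.1 kPa.
ΔU = 0 (ideal gas, T constant).
W = nRT ln(V₂/V₁) = 3.92×8.314×377×ln(5.49) = 20900 J.
Q = ΔU + W = 20900 J.
State after step 1: P = 64.1 kPa, V = 192 L, T = 377 K.
Step 2 — Isochoric: V stays 192 L; P/T = const ⇒ T₂ = 594 K, P₂ = 101 kPa.
W = 0 (no volume change).
ΔU = nCvΔT = 3.92×20.8×(594−377) = 17700 J.
Q = ΔU = 17700 J.
Net over both steps: W = 20900 J, Q = 38600 J, ΔU = 17700 J.

38600 J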